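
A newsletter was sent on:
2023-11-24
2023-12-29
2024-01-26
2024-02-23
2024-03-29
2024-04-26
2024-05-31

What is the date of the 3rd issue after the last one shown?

2024-08-30

Every date is a Friday; gaps 35, 28, 28, 35, 28, 35 days.
Each is the last Friday of its month (at least one falls on the 29th or later, ruling out '4th Friday').
Last Friday of June 2024: 2024-06-28.
Last Friday of July 2024: 2024-07-26.
Last Friday of August 2024: 2024-08-30.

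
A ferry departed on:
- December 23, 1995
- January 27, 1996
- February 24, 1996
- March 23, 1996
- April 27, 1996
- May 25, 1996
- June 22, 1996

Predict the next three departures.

July 27, 1996; August 24, 1996; September 28, 1996

Gaps: 35, 28, 28, 35, 28, 28 days — a mix of 28 and 35. Every date is a Saturday.
Each is the 4th Saturday of its month.
4th Saturday of July 1996: July 27, 1996.
August 1996 — 4th Saturday is August 24, 1996.
4th Saturday of September 1996: September 28, 1996.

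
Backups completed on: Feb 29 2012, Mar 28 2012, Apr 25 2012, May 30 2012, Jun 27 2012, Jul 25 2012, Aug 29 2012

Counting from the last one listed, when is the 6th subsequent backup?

Feb 27 2013

Every date is a Wednesday; gaps 28, 28, 35, 28, 28, 35 days.
Each is the last Wednesday of its month (at least one falls on the 29th or later, ruling out '4th Wednesday').
September 2012 ends with Wednesday Sep 26 2012.
Last Wednesday of October 2012: Oct 31 2012.
November 2012 ends with Wednesday Nov 28 2012.
Last Wednesday of December 2012: Dec 26 2012.
January 2013 ends with Wednesday Jan 30 2013.
February 2013 ends with Wednesday Feb 27 2013.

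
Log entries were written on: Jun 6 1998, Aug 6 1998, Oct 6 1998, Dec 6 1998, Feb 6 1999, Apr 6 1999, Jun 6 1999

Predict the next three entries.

Aug 6 1999, Oct 6 1999, Dec 6 1999

The day-of-month is always 6 (61, 61, 61, 62, 59, 61 days between events).
So this recurs on the 6th of every 2 months.
August 1999: Aug 6 1999.
October 1999: Oct 6 1999.
Next: December 1999 → Dec 6 1999.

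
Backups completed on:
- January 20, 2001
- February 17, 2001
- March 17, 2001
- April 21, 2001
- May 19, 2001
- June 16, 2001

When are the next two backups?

These are Saturdays at 28- or 35-day spacing (28, 28, 35, 28, 28).
The pattern: 3rd Saturday of the month.
July 2001 — 3rd Saturday is July 21, 2001.
August 2001 — 3rd Saturday is August 18, 2001.

July 21, 2001; August 18, 2001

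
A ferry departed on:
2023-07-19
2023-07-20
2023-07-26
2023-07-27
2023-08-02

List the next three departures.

Gaps: 1, 6, 1, 6 days — not constant, but cyclic with period 2.
The events fall on every Wednesday and Thursday.
The following Thursday is 2023-08-03.
The following Wednesday is 2023-08-09.
The following Thursday is 2023-08-10.

2023-08-03, 2023-08-09, 2023-08-10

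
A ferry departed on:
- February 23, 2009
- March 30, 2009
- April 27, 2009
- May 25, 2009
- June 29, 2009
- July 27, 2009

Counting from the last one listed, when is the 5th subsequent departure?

December 28, 2009

All Mondays; the gaps (35, 28, 28, 35, 28) vary with month length.
This is the last Monday of each month.
Last Monday of August 2009: August 31, 2009.
Last Monday of September 2009: September 28, 2009.
Last Monday of October 2009: October 26, 2009.
Last Monday of November 2009: November 30, 2009.
December 2009 ends with Monday December 28, 2009.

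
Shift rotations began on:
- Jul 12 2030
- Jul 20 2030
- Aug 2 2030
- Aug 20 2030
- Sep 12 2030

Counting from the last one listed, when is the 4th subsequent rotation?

Feb 1 2031

The spacing grows by 5 each time: 8, 13, 18, 23 days.
Next gap: 28 days. Sep 12 2030 + 28 days = Oct 10 2030.
Next gap: 33 days. Oct 10 2030 + 33 days = Nov 12 2030.
Next gap: 38 days. Nov 12 2030 + 38 days = Dec 20 2030.
Next gap: 43 days. Dec 20 2030 + 43 days = Feb 1 2031.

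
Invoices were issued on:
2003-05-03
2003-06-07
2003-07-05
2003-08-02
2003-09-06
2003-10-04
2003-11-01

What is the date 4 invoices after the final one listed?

2004-03-06

All dates are Saturdays, 35, 28, 28, 35, 28, 28 days apart.
Specifically, the 1st Saturday of each month.
December 2003 — 1st Saturday is 2003-12-06.
January 2004 — 1st Saturday is 2004-01-03.
1st Saturday of February 2004: 2004-02-07.
March 2004 — 1st Saturday is 2004-03-06.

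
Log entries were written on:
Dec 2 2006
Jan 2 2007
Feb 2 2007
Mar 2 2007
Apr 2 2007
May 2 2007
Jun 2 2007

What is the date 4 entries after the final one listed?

Oct 2 2007

The day-of-month is always 2 (31, 31, 28, 31, 30, 31 days between events).
So this recurs on the 2nd of each month.
Next: July 2007 → Jul 2 2007.
August 2007: Aug 2 2007.
Next: September 2007 → Sep 2 2007.
Next: October 2007 → Oct 2 2007.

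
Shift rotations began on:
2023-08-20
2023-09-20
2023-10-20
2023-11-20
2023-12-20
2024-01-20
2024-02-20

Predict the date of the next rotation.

2024-03-20

The day-of-month is always 20 (31, 30, 31, 30, 31, 31 days between events).
So this recurs on the 20th of each month.
March 2024: 2024-03-20.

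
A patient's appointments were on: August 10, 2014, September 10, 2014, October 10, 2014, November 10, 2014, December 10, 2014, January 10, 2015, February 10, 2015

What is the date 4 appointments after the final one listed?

June 10, 2015

Each date is the 10th; the gaps (31, 30, 31, 30, 31, 31) track the month lengths.
The rule is the 10th of each month.
Next: March 2015 → March 10, 2015.
April 2015: April 10, 2015.
Next: May 2015 → May 10, 2015.
Next: June 2015 → June 10, 2015.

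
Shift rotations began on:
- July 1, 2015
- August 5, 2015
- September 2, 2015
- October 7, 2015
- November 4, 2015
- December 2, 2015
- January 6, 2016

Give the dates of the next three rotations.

February 3, 2016; March 2, 2016; April 6, 2016

All dates are Wednesdays, 35, 28, 35, 28, 28, 35 days apart.
Specifically, the 1st Wednesday of each month.
1st Wednesday of February 2016: February 3, 2016.
March 2016 — 1st Wednesday is March 2, 2016.
1st Wednesday of April 2016: April 6, 2016.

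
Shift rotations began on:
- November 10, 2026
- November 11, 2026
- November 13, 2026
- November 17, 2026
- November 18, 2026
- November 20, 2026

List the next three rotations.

Gaps: 1, 2, 4, 1, 2 days — not constant, but cyclic with period 3.
The events fall on every Tuesday, Wednesday and Friday.
Next Tuesday: November 24, 2026.
The following Wednesday is November 25, 2026.
The following Friday is November 27, 2026.

November 24, 2026; November 25, 2026; November 27, 2026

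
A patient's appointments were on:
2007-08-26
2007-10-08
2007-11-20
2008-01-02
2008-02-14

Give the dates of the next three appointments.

Every event comes 43 days after the last (43, 43, 43, 43).
2008-02-14 + 43 days = 2008-03-28.
2008-03-28 + 43 days = 2008-05-10.
2008-05-10 + 43 days = 2008-06-22.

2008-03-28, 2008-05-10, 2008-06-22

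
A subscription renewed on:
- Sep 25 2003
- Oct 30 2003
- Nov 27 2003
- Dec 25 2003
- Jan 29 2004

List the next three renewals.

These are Thursdays with 35, 28, 28, 35-day gaps.
Each is the final Thursday of its month — Oct 30 2003 is past the 28th, so '4th Thursday' doesn't fit.
February 2004 ends with Thursday Feb 26 2004.
Last Thursday of March 2004: Mar 25 2004.
Last Thursday of April 2004: Apr 29 2004.

Feb 26 2004, Mar 25 2004, Apr 29 2004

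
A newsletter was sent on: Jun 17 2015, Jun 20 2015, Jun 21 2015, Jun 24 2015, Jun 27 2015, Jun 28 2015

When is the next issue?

Jul 1 2015

Gaps: 3, 1, 3, 3, 1 days — not constant, but cyclic with period 3.
The events fall on every Wednesday, Saturday and Sunday.
Next Wednesday: Jul 1 2015.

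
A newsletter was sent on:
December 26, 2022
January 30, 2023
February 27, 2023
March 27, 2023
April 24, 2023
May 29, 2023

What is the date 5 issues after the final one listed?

These are Mondays with 35, 28, 28, 28, 35-day gaps.
Each is the final Monday of its month — January 30, 2023 is past the 28th, so '4th Monday' doesn't fit.
June 2023 ends with Monday June 26, 2023.
Last Monday of July 2023: July 31, 2023.
Last Monday of August 2023: August 28, 2023.
Last Monday of September 2023: September 25, 2023.
October 2023 ends with Monday October 30, 2023.

October 30, 2023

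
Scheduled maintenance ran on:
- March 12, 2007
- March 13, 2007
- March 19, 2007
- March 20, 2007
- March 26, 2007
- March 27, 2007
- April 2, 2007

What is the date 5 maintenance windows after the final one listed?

April 17, 2007

Every event lands on a Monday or Tuesday (gaps cycle 1, 6, 1, 6, 1, 6).
So the schedule is: every Monday and Tuesday.
The following Tuesday is April 3, 2007.
Next Monday: April 9, 2007.
Next Tuesday: April 10, 2007.
The following Monday is April 16, 2007.
The following Tuesday is April 17, 2007.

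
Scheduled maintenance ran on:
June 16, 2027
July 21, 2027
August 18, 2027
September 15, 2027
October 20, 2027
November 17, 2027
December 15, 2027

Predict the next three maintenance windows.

January 19, 2028; February 16, 2028; March 15, 2028

All dates are Wednesdays, 35, 28, 28, 35, 28, 28 days apart.
Specifically, the 3rd Wednesday of each month.
January 2028 — 3rd Wednesday is January 19, 2028.
3rd Wednesday of February 2028: February 16, 2028.
3rd Wednesday of March 2028: March 15, 2028.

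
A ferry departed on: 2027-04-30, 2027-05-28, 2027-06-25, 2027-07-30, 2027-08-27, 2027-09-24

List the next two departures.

2027-10-29, 2027-11-26

All Fridays; the gaps (28, 28, 35, 28, 28) vary with month length.
This is the last Friday of each month.
Last Friday of October 2027: 2027-10-29.
November 2027 ends with Friday 2027-11-26.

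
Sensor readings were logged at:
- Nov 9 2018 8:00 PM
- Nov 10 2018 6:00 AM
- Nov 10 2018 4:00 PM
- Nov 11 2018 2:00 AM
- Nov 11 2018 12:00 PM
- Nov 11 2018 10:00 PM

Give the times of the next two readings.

The interval is a steady 10 hours (10, 10, 10, 10, 10).
Nov 11 2018 10:00 PM + 10 h = Nov 12 2018 8:00 AM.
Nov 12 2018 8:00 AM + 10 h = Nov 12 2018 6:00 PM.

Nov 12 2018 8:00 AM, Nov 12 2018 6:00 PM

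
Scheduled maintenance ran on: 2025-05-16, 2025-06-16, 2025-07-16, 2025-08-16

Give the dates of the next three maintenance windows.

2025-09-16, 2025-10-16, 2025-11-16

Each date is the 16th; the gaps (31, 30, 31) track the month lengths.
The rule is the 16th of each month.
Next: September 2025 → 2025-09-16.
October 2025: 2025-10-16.
Next: November 2025 → 2025-11-16.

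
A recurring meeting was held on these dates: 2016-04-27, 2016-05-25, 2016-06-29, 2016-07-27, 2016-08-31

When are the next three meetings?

These are Wednesdays with 28, 35, 28, 35-day gaps.
Each is the final Wednesday of its month — 2016-06-29 is past the 28th, so '4th Wednesday' doesn't fit.
Last Wednesday of September 2016: 2016-09-28.
October 2016 ends with Wednesday 2016-10-26.
November 2016 ends with Wednesday 2016-11-30.

2016-09-28, 2016-10-26, 2016-11-30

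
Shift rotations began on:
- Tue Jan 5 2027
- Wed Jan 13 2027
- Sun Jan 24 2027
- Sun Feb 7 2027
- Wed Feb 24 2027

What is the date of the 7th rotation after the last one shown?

The spacing grows by 3 each time: 8, 11, 14, 17 days.
Next gap: 20 days. Wed Feb 24 2027 + 20 days = Tue Mar 16 2027.
Next gap: 23 days. Tue Mar 16 2027 + 23 days = Thu Apr 8 2027.
Next gap: 26 days. Thu Apr 8 2027 + 26 days = Tue May 4 2027.
Next gap: 29 days. Tue May 4 2027 + 29 days = Wed Jun 2 2027.
Next gap: 32 days. Wed Jun 2 2027 + 32 days = Sun Jul 4 2027.
Next gap: 35 days. Sun Jul 4 2027 + 35 days = Sun Aug 8 2027.
Next gap: 38 days. Sun Aug 8 2027 + 38 days = Wed Sep 15 2027.

Wed Sep 15 2027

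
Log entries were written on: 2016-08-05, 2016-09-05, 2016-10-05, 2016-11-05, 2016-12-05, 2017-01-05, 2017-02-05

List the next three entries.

2017-03-05, 2017-04-05, 2017-05-05

Each date is the 5th; the gaps (31, 30, 31, 30, 31, 31) track the month lengths.
The rule is the 5th of each month.
March 2017: 2017-03-05.
Next: April 2017 → 2017-04-05.
May 2017: 2017-05-05.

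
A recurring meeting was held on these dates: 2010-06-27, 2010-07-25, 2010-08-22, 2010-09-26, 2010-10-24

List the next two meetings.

These are Sundays at 28- or 35-day spacing (28, 28, 35, 28).
The pattern: 4th Sunday of the month.
November 2010 — 4th Sunday is 2010-11-28.
December 2010 — 4th Sunday is 2010-12-26.

2010-11-28, 2010-12-26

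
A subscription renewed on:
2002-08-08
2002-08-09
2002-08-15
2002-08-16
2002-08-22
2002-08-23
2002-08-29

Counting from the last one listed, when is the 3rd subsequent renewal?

2002-09-06

Every event lands on a Thursday or Friday (gaps cycle 1, 6, 1, 6, 1, 6).
So the schedule is: every Thursday and Friday.
The following Friday is 2002-08-30.
The following Thursday is 2002-09-05.
Next Friday: 2002-09-06.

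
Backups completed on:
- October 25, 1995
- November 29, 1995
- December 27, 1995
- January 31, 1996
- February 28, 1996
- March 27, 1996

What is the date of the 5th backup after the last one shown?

August 28, 1996

These are Wednesdays with 35, 28, 35, 28, 28-day gaps.
Each is the final Wednesday of its month — November 29, 1995 is past the 28th, so '4th Wednesday' doesn't fit.
April 1996 ends with Wednesday April 24, 1996.
Last Wednesday of May 1996: May 29, 1996.
June 1996 ends with Wednesday June 26, 1996.
July 1996 ends with Wednesday July 31, 1996.
August 1996 ends with Wednesday August 28, 1996.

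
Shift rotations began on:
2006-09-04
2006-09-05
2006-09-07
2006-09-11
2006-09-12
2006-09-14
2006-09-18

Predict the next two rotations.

2006-09-19, 2006-09-21

The gap pattern 1, 2, 4, 1, 2, 4 repeats every 3 events.
These are the Mondays, Tuesdays and Thursdays of each week.
The following Tuesday is 2006-09-19.
Next Thursday: 2006-09-21.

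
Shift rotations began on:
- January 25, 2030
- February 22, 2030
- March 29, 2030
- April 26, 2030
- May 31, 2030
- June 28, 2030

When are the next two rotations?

Every date is a Friday; gaps 28, 35, 28, 35, 28 days.
Each is the last Friday of its month (at least one falls on the 29th or later, ruling out '4th Friday').
July 2030 ends with Friday July 26, 2030.
August 2030 ends with Friday August 30, 2030.

July 26, 2030; August 30, 2030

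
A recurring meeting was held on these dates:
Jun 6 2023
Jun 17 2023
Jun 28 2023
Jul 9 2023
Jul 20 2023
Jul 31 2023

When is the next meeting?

The spacing is 11, 11, 11, 11, 11 days — always 11 days.
Jul 31 2023 + 11 days = Aug 11 2023.

Aug 11 2023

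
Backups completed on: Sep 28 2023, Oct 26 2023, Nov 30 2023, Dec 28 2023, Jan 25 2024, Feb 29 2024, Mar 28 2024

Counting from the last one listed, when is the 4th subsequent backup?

Every date is a Thursday; gaps 28, 35, 28, 28, 35, 28 days.
Each is the last Thursday of its month (at least one falls on the 29th or later, ruling out '4th Thursday').
April 2024 ends with Thursday Apr 25 2024.
May 2024 ends with Thursday May 30 2024.
Last Thursday of June 2024: Jun 27 2024.
July 2024 ends with Thursday Jul 25 2024.

Jul 25 2024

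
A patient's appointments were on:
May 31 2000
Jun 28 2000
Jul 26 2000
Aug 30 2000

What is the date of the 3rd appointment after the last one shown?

Nov 29 2000

These are Wednesdays with 28, 28, 35-day gaps.
Each is the final Wednesday of its month — May 31 2000 is past the 28th, so '4th Wednesday' doesn't fit.
September 2000 ends with Wednesday Sep 27 2000.
October 2000 ends with Wednesday Oct 25 2000.
Last Wednesday of November 2000: Nov 29 2000.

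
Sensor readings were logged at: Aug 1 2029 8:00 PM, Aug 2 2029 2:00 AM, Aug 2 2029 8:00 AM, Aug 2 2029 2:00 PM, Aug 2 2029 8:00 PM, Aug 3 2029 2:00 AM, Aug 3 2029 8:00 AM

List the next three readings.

The interval is a steady 6 hours (6, 6, 6, 6, 6, 6).
Aug 3 2029 8:00 AM + 6 h = Aug 3 2029 2:00 PM.
Aug 3 2029 2:00 PM + 6 h = Aug 3 2029 8:00 PM.
Aug 3 2029 8:00 PM + 6 h = Aug 4 2029 2:00 AM.

Aug 3 2029 2:00 PM, Aug 3 2029 8:00 PM, Aug 4 2029 2:00 AM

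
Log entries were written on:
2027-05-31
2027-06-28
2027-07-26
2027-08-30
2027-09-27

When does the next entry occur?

These are Mondays with 28, 28, 35, 28-day gaps.
Each is the final Monday of its month — 2027-05-31 is past the 28th, so '4th Monday' doesn't fit.
Last Monday of October 2027: 2027-10-25.

2027-10-25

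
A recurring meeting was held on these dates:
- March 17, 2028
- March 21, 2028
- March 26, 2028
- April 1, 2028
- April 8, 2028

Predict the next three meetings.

April 16, 2028; April 25, 2028; May 5, 2028

Intervals are 4, 5, 6, 7 days — an arithmetic progression with common difference 1.
Next gap: 8 days. April 8, 2028 + 8 days = April 16, 2028.
Next gap: 9 days. April 16, 2028 + 9 days = April 25, 2028.
Next gap: 10 days. April 25, 2028 + 10 days = May 5, 2028.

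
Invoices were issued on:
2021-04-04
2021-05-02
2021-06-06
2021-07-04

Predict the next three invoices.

Gaps: 28, 35, 28 days — a mix of 28 and 35. Every date is a Sunday.
Each is the 1st Sunday of its month.
1st Sunday of August 2021: 2021-08-01.
September 2021 — 1st Sunday is 2021-09-05.
October 2021 — 1st Sunday is 2021-10-03.

2021-08-01, 2021-09-05, 2021-10-03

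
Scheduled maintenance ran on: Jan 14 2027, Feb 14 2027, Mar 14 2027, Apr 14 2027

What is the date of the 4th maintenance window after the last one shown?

Aug 14 2027

The day-of-month is always 14 (31, 28, 31 days between events).
So this recurs on the 14th of each month.
May 2027: May 14 2027.
Next: June 2027 → Jun 14 2027.
Next: July 2027 → Jul 14 2027.
August 2027: Aug 14 2027.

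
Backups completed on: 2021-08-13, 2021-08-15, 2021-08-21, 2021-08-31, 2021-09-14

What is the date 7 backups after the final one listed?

2022-04-12

Gaps: 2, 6, 10, 14 days — each gap is 4 larger than the previous one.
Next gap: 18 days. 2021-09-14 + 18 days = 2021-10-02.
Next gap: 22 days. 2021-10-02 + 22 days = 2021-10-24.
Next gap: 26 days. 2021-10-24 + 26 days = 2021-11-19.
Next gap: 30 days. 2021-11-19 + 30 days = 2021-12-19.
Next gap: 34 days. 2021-12-19 + 34 days = 2022-01-22.
Next gap: 38 days. 2022-01-22 + 38 days = 2022-03-01.
Next gap: 42 days. 2022-03-01 + 42 days = 2022-04-12.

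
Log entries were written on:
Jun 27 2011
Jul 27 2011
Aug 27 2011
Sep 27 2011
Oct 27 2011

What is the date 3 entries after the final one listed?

The day-of-month is always 27 (30, 31, 31, 30 days between events).
So this recurs on the 27th of each month.
November 2011: Nov 27 2011.
Next: December 2011 → Dec 27 2011.
January 2012: Jan 27 2012.

Jan 27 2012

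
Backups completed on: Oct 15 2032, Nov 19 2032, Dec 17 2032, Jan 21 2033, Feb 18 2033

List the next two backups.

Gaps: 35, 28, 35, 28 days — a mix of 28 and 35. Every date is a Friday.
Each is the 3rd Friday of its month.
March 2033 — 3rd Friday is Mar 18 2033.
3rd Friday of April 2033: Apr 15 2033.

Mar 18 2033, Apr 15 2033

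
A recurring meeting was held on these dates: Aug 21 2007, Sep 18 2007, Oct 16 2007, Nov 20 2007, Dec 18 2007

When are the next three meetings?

All dates are Tuesdays, 28, 28, 35, 28 days apart.
Specifically, the 3rd Tuesday of each month.
3rd Tuesday of January 2008: Jan 15 2008.
February 2008 — 3rd Tuesday is Feb 19 2008.
March 2008 — 3rd Tuesday is Mar 18 2008.

Jan 15 2008, Feb 19 2008, Mar 18 2008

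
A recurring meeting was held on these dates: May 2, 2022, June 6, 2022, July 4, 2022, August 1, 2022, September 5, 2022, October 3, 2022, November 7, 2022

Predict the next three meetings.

These are Mondays at 28- or 35-day spacing (35, 28, 28, 35, 28, 35).
The pattern: 1st Monday of the month.
December 2022 — 1st Monday is December 5, 2022.
January 2023 — 1st Monday is January 2, 2023.
1st Monday of February 2023: February 6, 2023.

December 5, 2022; January 2, 2023; February 6, 2023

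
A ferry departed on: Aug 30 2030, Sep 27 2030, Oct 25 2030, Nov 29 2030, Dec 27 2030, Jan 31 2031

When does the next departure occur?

Feb 28 2031

Every date is a Friday; gaps 28, 28, 35, 28, 35 days.
Each is the last Friday of its month (at least one falls on the 29th or later, ruling out '4th Friday').
February 2031 ends with Friday Feb 28 2031.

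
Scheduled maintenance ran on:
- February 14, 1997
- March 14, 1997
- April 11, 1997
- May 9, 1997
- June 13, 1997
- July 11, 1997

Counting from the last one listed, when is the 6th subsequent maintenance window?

Gaps: 28, 28, 28, 35, 28 days — a mix of 28 and 35. Every date is a Friday.
Each is the 2nd Friday of its month.
August 1997 — 2nd Friday is August 8, 1997.
2nd Friday of September 1997: September 12, 1997.
October 1997 — 2nd Friday is October 10, 1997.
2nd Friday of November 1997: November 14, 1997.
December 1997 — 2nd Friday is December 12, 1997.
January 1998 — 2nd Friday is January 9, 1998.

January 9, 1998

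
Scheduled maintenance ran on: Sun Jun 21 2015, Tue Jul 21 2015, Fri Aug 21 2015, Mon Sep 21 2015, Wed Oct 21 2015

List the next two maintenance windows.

Sat Nov 21 2015, Mon Dec 21 2015

Each date is the 21st; the gaps (30, 31, 31, 30) track the month lengths.
The rule is the 21st of each month.
Next: November 2015 → Sat Nov 21 2015.
Next: December 2015 → Mon Dec 21 2015.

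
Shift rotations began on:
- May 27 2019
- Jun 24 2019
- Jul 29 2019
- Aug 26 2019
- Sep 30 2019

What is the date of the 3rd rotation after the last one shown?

Every date is a Monday; gaps 28, 35, 28, 35 days.
Each is the last Monday of its month (at least one falls on the 29th or later, ruling out '4th Monday').
October 2019 ends with Monday Oct 28 2019.
Last Monday of November 2019: Nov 25 2019.
Last Monday of December 2019: Dec 30 2019.

Dec 30 2019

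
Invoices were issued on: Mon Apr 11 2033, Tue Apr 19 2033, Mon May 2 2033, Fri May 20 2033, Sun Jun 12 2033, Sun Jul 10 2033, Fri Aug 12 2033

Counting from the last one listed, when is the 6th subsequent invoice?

The spacing grows by 5 each time: 8, 13, 18, 23, 28, 33 days.
Next gap: 38 days. Fri Aug 12 2033 + 38 days = Mon Sep 19 2033.
Next gap: 43 days. Mon Sep 19 2033 + 43 days = Tue Nov 1 2033.
Next gap: 48 days. Tue Nov 1 2033 + 48 days = Mon Dec 19 2033.
Next gap: 53 days. Mon Dec 19 2033 + 53 days = Fri Feb 10 2034.
Next gap: 58 days. Fri Feb 10 2034 + 58 days = Sun Apr 9 2034.
Next gap: 63 days. Sun Apr 9 2034 + 63 days = Sun Jun 11 2034.

Sun Jun 11 2034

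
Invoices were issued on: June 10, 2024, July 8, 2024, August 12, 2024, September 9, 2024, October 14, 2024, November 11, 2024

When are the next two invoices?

These are Mondays at 28- or 35-day spacing (28, 35, 28, 35, 28).
The pattern: 2nd Monday of the month.
2nd Monday of December 2024: December 9, 2024.
2nd Monday of January 2025: January 13, 2025.

December 9, 2024; January 13, 2025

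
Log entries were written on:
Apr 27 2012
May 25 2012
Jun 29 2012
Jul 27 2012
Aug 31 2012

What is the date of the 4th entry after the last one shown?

Dec 28 2012

Every date is a Friday; gaps 28, 35, 28, 35 days.
Each is the last Friday of its month (at least one falls on the 29th or later, ruling out '4th Friday').
Last Friday of September 2012: Sep 28 2012.
October 2012 ends with Friday Oct 26 2012.
Last Friday of November 2012: Nov 30 2012.
December 2012 ends with Friday Dec 28 2012.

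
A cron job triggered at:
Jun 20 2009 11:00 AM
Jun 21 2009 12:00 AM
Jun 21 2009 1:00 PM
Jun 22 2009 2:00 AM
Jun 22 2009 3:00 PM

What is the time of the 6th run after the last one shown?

Jun 25 2009 9:00 PM

Gaps: 13, 13, 13, 13 hours — each event is 13 hours after the previous one.
Jun 22 2009 3:00 PM + 13 h = Jun 23 2009 4:00 AM.
Jun 23 2009 4:00 AM + 13 h = Jun 23 2009 5:00 PM.
Jun 23 2009 5:00 PM + 13 h = Jun 24 2009 6:00 AM.
Jun 24 2009 6:00 AM + 13 h = Jun 24 2009 7:00 PM.
Jun 24 2009 7:00 PM + 13 h = Jun 25 2009 8:00 AM.
Jun 25 2009 8:00 AM + 13 h = Jun 25 2009 9:00 PM.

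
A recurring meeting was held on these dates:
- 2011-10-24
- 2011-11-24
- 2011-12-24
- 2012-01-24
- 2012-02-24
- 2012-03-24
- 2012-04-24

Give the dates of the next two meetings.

The day-of-month is always 24 (31, 30, 31, 31, 29, 31 days between events).
So this recurs on the 24th of each month.
Next: May 2012 → 2012-05-24.
June 2012: 2012-06-24.

2012-05-24, 2012-06-24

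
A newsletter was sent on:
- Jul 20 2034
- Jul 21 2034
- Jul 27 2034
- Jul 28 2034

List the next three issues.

The gap pattern 1, 6, 1 repeats every 2 events.
These are the Thursdays and Fridays of each week.
Next Thursday: Aug 3 2034.
The following Friday is Aug 4 2034.
Next Thursday: Aug 10 2034.

Aug 3 2034, Aug 4 2034, Aug 10 2034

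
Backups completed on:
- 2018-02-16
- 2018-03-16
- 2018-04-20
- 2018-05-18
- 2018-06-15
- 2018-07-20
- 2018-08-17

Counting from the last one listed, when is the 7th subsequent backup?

2019-03-15

All dates are Fridays, 28, 35, 28, 28, 35, 28 days apart.
Specifically, the 3rd Friday of each month.
September 2018 — 3rd Friday is 2018-09-21.
3rd Friday of October 2018: 2018-10-19.
3rd Friday of November 2018: 2018-11-16.
3rd Friday of December 2018: 2018-12-21.
3rd Friday of January 2019: 2019-01-18.
3rd Friday of February 2019: 2019-02-15.
3rd Friday of March 2019: 2019-03-15.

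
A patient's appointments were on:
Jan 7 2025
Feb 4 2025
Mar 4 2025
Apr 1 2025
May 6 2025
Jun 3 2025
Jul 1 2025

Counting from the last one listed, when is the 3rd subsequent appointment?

These are Tuesdays at 28- or 35-day spacing (28, 28, 28, 35, 28, 28).
The pattern: 1st Tuesday of the month.
1st Tuesday of August 2025: Aug 5 2025.
September 2025 — 1st Tuesday is Sep 2 2025.
1st Tuesday of October 2025: Oct 7 2025.

Oct 7 2025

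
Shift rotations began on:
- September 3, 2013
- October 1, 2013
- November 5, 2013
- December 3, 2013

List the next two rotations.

January 7, 2014; February 4, 2014

Gaps: 28, 35, 28 days — a mix of 28 and 35. Every date is a Tuesday.
Each is the 1st Tuesday of its month.
January 2014 — 1st Tuesday is January 7, 2014.
February 2014 — 1st Tuesday is February 4, 2014.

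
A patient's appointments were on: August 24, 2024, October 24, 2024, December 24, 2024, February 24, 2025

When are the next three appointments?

April 24, 2025; June 24, 2025; August 24, 2025

The day-of-month is always 24 (61, 61, 62 days between events).
So this recurs on the 24th of every 2 months.
Next: April 2025 → April 24, 2025.
June 2025: June 24, 2025.
Next: August 2025 → August 24, 2025.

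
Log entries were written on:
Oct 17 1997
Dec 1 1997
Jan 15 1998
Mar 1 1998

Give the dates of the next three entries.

Apr 15 1998, May 30 1998, Jul 14 1998

Gaps between consecutive events: 45, 45, 45 days — a constant 45-day interval.
Mar 1 1998 + 45 days = Apr 15 1998.
Apr 15 1998 + 45 days = May 30 1998.
May 30 1998 + 45 days = Jul 14 1998.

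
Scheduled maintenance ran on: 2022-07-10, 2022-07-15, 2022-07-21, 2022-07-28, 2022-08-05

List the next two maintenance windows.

2022-08-14, 2022-08-24

The spacing grows by 1 each time: 5, 6, 7, 8 days.
Next gap: 9 days. 2022-08-05 + 9 days = 2022-08-14.
Next gap: 10 days. 2022-08-14 + 10 days = 2022-08-24.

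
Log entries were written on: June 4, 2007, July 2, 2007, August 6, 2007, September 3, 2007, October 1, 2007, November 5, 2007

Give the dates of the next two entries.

December 3, 2007; January 7, 2008

All dates are Mondays, 28, 35, 28, 28, 35 days apart.
Specifically, the 1st Monday of each month.
1st Monday of December 2007: December 3, 2007.
January 2008 — 1st Monday is January 7, 2008.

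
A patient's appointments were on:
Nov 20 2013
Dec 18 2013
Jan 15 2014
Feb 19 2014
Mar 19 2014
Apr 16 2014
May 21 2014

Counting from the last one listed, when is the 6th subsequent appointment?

Nov 19 2014

Gaps: 28, 28, 35, 28, 28, 35 days — a mix of 28 and 35. Every date is a Wednesday.
Each is the 3rd Wednesday of its month.
June 2014 — 3rd Wednesday is Jun 18 2014.
3rd Wednesday of July 2014: Jul 16 2014.
August 2014 — 3rd Wednesday is Aug 20 2014.
September 2014 — 3rd Wednesday is Sep 17 2014.
3rd Wednesday of October 2014: Oct 15 2014.
3rd Wednesday of November 2014: Nov 19 2014.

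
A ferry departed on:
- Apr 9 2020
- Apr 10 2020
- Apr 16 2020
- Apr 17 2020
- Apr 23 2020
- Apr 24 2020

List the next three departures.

Gaps: 1, 6, 1, 6, 1 days — not constant, but cyclic with period 2.
The events fall on every Thursday and Friday.
Next Thursday: Apr 30 2020.
The following Friday is May 1 2020.
Next Thursday: May 7 2020.

Apr 30 2020, May 1 2020, May 7 2020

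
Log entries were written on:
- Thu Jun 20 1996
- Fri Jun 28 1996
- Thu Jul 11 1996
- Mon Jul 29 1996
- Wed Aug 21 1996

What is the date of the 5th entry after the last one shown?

Thu Feb 27 1997

Intervals are 8, 13, 18, 23 days — an arithmetic progression with common difference 5.
Next gap: 28 days. Wed Aug 21 1996 + 28 days = Wed Sep 18 1996.
Next gap: 33 days. Wed Sep 18 1996 + 33 days = Mon Oct 21 1996.
Next gap: 38 days. Mon Oct 21 1996 + 38 days = Thu Nov 28 1996.
Next gap: 43 days. Thu Nov 28 1996 + 43 days = Fri Jan 10 1997.
Next gap: 48 days. Fri Jan 10 1997 + 48 days = Thu Feb 27 1997.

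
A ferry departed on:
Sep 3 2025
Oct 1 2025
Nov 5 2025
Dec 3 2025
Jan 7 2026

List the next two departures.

Feb 4 2026, Mar 4 2026

These are Wednesdays at 28- or 35-day spacing (28, 35, 28, 35).
The pattern: 1st Wednesday of the month.
February 2026 — 1st Wednesday is Feb 4 2026.
March 2026 — 1st Wednesday is Mar 4 2026.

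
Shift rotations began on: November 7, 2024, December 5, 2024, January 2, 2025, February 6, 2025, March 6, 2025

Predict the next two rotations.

Gaps: 28, 28, 35, 28 days — a mix of 28 and 35. Every date is a Thursday.
Each is the 1st Thursday of its month.
1st Thursday of April 2025: April 3, 2025.
1st Thursday of May 2025: May 1, 2025.

April 3, 2025; May 1, 2025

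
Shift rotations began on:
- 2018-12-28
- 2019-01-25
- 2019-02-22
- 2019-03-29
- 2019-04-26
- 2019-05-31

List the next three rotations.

2019-06-28, 2019-07-26, 2019-08-30

These are Fridays with 28, 28, 35, 28, 35-day gaps.
Each is the final Friday of its month — 2019-03-29 is past the 28th, so '4th Friday' doesn't fit.
Last Friday of June 2019: 2019-06-28.
Last Friday of July 2019: 2019-07-26.
August 2019 ends with Friday 2019-08-30.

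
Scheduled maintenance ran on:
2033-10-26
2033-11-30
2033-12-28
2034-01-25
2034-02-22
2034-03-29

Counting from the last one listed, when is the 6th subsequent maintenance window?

2034-09-27

All Wednesdays; the gaps (35, 28, 28, 28, 35) vary with month length.
This is the last Wednesday of each month.
April 2034 ends with Wednesday 2034-04-26.
May 2034 ends with Wednesday 2034-05-31.
June 2034 ends with Wednesday 2034-06-28.
July 2034 ends with Wednesday 2034-07-26.
Last Wednesday of August 2034: 2034-08-30.
Last Wednesday of September 2034: 2034-09-27.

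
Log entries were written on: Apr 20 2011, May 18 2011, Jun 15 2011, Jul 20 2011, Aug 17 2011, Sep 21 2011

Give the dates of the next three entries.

Oct 19 2011, Nov 16 2011, Dec 21 2011

Gaps: 28, 28, 35, 28, 35 days — a mix of 28 and 35. Every date is a Wednesday.
Each is the 3rd Wednesday of its month.
3rd Wednesday of October 2011: Oct 19 2011.
November 2011 — 3rd Wednesday is Nov 16 2011.
December 2011 — 3rd Wednesday is Dec 21 2011.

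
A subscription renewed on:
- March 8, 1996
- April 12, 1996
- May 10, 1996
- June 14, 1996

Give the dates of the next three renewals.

Gaps: 35, 28, 35 days — a mix of 28 and 35. Every date is a Friday.
Each is the 2nd Friday of its month.
July 1996 — 2nd Friday is July 12, 1996.
August 1996 — 2nd Friday is August 9, 1996.
September 1996 — 2nd Friday is September 13, 1996.

July 12, 1996; August 9, 1996; September 13, 1996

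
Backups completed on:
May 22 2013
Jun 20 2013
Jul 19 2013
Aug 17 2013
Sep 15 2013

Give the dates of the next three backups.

Gaps between consecutive events: 29, 29, 29, 29 days — a constant 29-day interval.
Sep 15 2013 + 29 days = Oct 14 2013.
Oct 14 2013 + 29 days = Nov 12 2013.
Nov 12 2013 + 29 days = Dec 11 2013.

Oct 14 2013, Nov 12 2013, Dec 11 2013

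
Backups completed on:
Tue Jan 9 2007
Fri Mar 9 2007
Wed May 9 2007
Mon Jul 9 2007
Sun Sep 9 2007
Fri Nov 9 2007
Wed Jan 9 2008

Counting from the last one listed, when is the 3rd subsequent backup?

Each date is the 9th; the gaps (59, 61, 61, 62, 61, 61) track the month lengths.
The rule is the 9th of every 2 months.
March 2008: Sun Mar 9 2008.
Next: May 2008 → Fri May 9 2008.
July 2008: Wed Jul 9 2008.

Wed Jul 9 2008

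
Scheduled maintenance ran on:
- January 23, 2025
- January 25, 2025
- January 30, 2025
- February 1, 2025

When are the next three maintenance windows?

Gaps: 2, 5, 2 days — not constant, but cyclic with period 2.
The events fall on every Thursday and Saturday.
Next Thursday: February 6, 2025.
The following Saturday is February 8, 2025.
The following Thursday is February 13, 2025.

February 6, 2025; February 8, 2025; February 13, 2025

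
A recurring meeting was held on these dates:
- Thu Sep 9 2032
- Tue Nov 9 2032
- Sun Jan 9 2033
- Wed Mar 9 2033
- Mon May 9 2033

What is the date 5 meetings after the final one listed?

Thu Mar 9 2034

The day-of-month is always 9 (61, 61, 59, 61 days between events).
So this recurs on the 9th of every 2 months.
July 2033: Sat Jul 9 2033.
Next: September 2033 → Fri Sep 9 2033.
Next: November 2033 → Wed Nov 9 2033.
January 2034: Mon Jan 9 2034.
Next: March 2034 → Thu Mar 9 2034.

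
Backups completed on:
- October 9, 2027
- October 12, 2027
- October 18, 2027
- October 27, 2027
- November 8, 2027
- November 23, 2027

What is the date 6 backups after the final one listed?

April 24, 2028

Gaps: 3, 6, 9, 12, 15 days — each gap is 3 larger than the previous one.
Next gap: 18 days. November 23, 2027 + 18 days = December 11, 2027.
Next gap: 21 days. December 11, 2027 + 21 days = January 1, 2028.
Next gap: 24 days. January 1, 2028 + 24 days = January 25, 2028.
Next gap: 27 days. January 25, 2028 + 27 days = February 21, 2028.
Next gap: 30 days. February 21, 2028 + 30 days = March 22, 2028.
Next gap: 33 days. March 22, 2028 + 33 days = April 24, 2028.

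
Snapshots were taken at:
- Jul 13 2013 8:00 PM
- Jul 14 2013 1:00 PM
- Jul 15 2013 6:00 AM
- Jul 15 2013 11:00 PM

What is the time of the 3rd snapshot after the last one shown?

Gaps: 17, 17, 17 hours — each event is 17 hours after the previous one.
Jul 15 2013 11:00 PM + 17 h = Jul 16 2013 4:00 PM.
Jul 16 2013 4:00 PM + 17 h = Jul 17 2013 9:00 AM.
Jul 17 2013 9:00 AM + 17 h = Jul 18 2013 2:00 AM.

Jul 18 2013 2:00 AM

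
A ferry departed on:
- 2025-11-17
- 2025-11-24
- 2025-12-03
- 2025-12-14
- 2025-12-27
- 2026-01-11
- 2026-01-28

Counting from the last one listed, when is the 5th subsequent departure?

The spacing grows by 2 each time: 7, 9, 11, 13, 15, 17 days.
Next gap: 19 days. 2026-01-28 + 19 days = 2026-02-16.
Next gap: 21 days. 2026-02-16 + 21 days = 2026-03-09.
Next gap: 23 days. 2026-03-09 + 23 days = 2026-04-01.
Next gap: 25 days. 2026-04-01 + 25 days = 2026-04-26.
Next gap: 27 days. 2026-04-26 + 27 days = 2026-05-23.

2026-05-23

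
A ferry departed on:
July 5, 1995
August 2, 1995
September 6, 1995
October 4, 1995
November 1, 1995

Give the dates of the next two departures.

All dates are Wednesdays, 28, 35, 28, 28 days apart.
Specifically, the 1st Wednesday of each month.
1st Wednesday of December 1995: December 6, 1995.
January 1996 — 1st Wednesday is January 3, 1996.

December 6, 1995; January 3, 1996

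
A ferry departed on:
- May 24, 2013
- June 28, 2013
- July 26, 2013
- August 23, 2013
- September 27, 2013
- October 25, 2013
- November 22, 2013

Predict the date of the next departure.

December 27, 2013

Gaps: 35, 28, 28, 35, 28, 28 days — a mix of 28 and 35. Every date is a Friday.
Each is the 4th Friday of its month.
December 2013 — 4th Friday is December 27, 2013.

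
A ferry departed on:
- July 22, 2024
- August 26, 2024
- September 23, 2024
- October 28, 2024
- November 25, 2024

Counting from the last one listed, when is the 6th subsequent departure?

All dates are Mondays, 35, 28, 35, 28 days apart.
Specifically, the 4th Monday of each month.
December 2024 — 4th Monday is December 23, 2024.
January 2025 — 4th Monday is January 27, 2025.
4th Monday of February 2025: February 24, 2025.
March 2025 — 4th Monday is March 24, 2025.
4th Monday of April 2025: April 28, 2025.
4th Monday of May 2025: May 26, 2025.

May 26, 2025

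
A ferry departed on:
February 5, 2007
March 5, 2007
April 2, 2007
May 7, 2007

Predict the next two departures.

All dates are Mondays, 28, 28, 35 days apart.
Specifically, the 1st Monday of each month.
1st Monday of June 2007: June 4, 2007.
July 2007 — 1st Monday is July 2, 2007.

June 4, 2007; July 2, 2007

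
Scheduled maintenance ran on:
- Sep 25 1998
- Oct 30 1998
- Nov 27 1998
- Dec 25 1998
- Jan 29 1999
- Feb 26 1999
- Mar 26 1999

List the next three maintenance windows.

All Fridays; the gaps (35, 28, 28, 35, 28, 28) vary with month length.
This is the last Friday of each month.
April 1999 ends with Friday Apr 30 1999.
May 1999 ends with Friday May 28 1999.
Last Friday of June 1999: Jun 25 1999.

Apr 30 1999, May 28 1999, Jun 25 1999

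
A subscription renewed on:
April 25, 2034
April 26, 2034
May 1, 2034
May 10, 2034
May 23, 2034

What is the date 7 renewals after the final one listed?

December 12, 2034

The spacing grows by 4 each time: 1, 5, 9, 13 days.
Next gap: 17 days. May 23, 2034 + 17 days = June 9, 2034.
Next gap: 21 days. June 9, 2034 + 21 days = June 30, 2034.
Next gap: 25 days. June 30, 2034 + 25 days = July 25, 2034.
Next gap: 29 days. July 25, 2034 + 29 days = August 23, 2034.
Next gap: 33 days. August 23, 2034 + 33 days = September 25, 2034.
Next gap: 37 days. September 25, 2034 + 37 days = November 1, 2034.
Next gap: 41 days. November 1, 2034 + 41 days = December 12, 2034.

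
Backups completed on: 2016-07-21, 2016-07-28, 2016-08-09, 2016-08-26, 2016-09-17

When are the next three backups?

2016-10-14, 2016-11-15, 2016-12-22

Gaps: 7, 12, 17, 22 days — each gap is 5 larger than the previous one.
Next gap: 27 days. 2016-09-17 + 27 days = 2016-10-14.
Next gap: 32 days. 2016-10-14 + 32 days = 2016-11-15.
Next gap: 37 days. 2016-11-15 + 37 days = 2016-12-22.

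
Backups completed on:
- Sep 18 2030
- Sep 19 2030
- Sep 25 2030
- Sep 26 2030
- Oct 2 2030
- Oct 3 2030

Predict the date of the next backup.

Oct 9 2030

The gap pattern 1, 6, 1, 6, 1 repeats every 2 events.
These are the Wednesdays and Thursdays of each week.
Next Wednesday: Oct 9 2030.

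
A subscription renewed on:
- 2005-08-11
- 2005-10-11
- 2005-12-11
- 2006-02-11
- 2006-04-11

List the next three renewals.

2006-06-11, 2006-08-11, 2006-10-11

Gaps: 61, 61, 62, 59 days — not constant. Every event is on the 11th of the month.
Pattern: the 11th of every 2 months.
June 2006: 2006-06-11.
August 2006: 2006-08-11.
Next: October 2006 → 2006-10-11.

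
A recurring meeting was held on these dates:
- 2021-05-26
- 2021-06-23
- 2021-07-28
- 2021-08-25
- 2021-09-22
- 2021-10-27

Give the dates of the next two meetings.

2021-11-24, 2021-12-22

These are Wednesdays at 28- or 35-day spacing (28, 35, 28, 28, 35).
The pattern: 4th Wednesday of the month.
4th Wednesday of November 2021: 2021-11-24.
December 2021 — 4th Wednesday is 2021-12-22.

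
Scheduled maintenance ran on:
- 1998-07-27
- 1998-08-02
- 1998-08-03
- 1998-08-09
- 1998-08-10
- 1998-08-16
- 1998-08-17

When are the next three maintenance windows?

Every event lands on a Monday or Sunday (gaps cycle 6, 1, 6, 1, 6, 1).
So the schedule is: every Monday and Sunday.
The following Sunday is 1998-08-23.
Next Monday: 1998-08-24.
The following Sunday is 1998-08-30.

1998-08-23, 1998-08-24, 1998-08-30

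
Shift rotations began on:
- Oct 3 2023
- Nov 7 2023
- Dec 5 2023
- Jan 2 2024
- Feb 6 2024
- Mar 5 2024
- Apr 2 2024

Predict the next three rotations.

May 7 2024, Jun 4 2024, Jul 2 2024

All dates are Tuesdays, 35, 28, 28, 35, 28, 28 days apart.
Specifically, the 1st Tuesday of each month.
1st Tuesday of May 2024: May 7 2024.
June 2024 — 1st Tuesday is Jun 4 2024.
1st Tuesday of July 2024: Jul 2 2024.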